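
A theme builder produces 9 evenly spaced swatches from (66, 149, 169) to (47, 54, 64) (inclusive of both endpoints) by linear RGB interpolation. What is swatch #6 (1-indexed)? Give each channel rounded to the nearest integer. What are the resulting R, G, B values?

With 9 swatches and endpoints inclusive, swatch 6 sits at t = (6 − 1)/(9 − 1) = 5/8 ≈ 0.625.
R = 66 + 0.625 × (47 − 66) = 54.125 → 54
G = 149 + 0.625 × (54 − 149) = 89.625 → 90
B = 169 + 0.625 × (64 − 169) = 103.375 → 103

(54, 90, 103)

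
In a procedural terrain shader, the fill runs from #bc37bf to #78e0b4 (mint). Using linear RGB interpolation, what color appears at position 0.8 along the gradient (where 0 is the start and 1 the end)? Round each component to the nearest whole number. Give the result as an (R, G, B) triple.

#bc37bf → (188, 55, 191); #78e0b4 → (120, 224, 180).
R = 188 + 0.8 × (120 − 188) = 188 + 0.8 × -68 = 133.6 → 134
G = 55 + 0.8 × (224 − 55) = 55 + 0.8 × 169 = 190.2 → 190
B = 191 + 0.8 × (180 − 191) = 191 + 0.8 × -11 = 182.2 → 182

(134, 190, 182)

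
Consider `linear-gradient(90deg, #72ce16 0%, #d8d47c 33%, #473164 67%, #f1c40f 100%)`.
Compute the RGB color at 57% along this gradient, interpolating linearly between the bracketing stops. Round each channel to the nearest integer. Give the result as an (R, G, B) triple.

57% lies between the 33% and 67% stops, so the local fraction is t = (57 − 33)/(67 − 33) = 24/34 ≈ 0.7059.
#d8d47c → (216, 212, 124); #473164 → (71, 49, 100).
R = 216 + 0.7059 × (71 − 216) = 113.645 → 114
G = 212 + 0.7059 × (49 − 212) = 96.938 → 97
B = 124 + 0.7059 × (100 − 124) = 107.058 → 107

(114, 97, 107)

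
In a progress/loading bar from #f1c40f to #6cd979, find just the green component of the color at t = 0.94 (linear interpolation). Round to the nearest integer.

216

G₁ = 196 (from #f1c40f), G₂ = 217 (from #6cd979).
G = 196 + 0.94 × (217 − 196) = 215.74 → 216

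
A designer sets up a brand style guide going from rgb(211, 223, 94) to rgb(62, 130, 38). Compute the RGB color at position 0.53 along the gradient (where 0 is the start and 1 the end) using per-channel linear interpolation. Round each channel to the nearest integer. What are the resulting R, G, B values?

(132, 174, 64)

R = 211 + 0.53 × (62 − 211) = 211 + 0.53 × -149 = 132.03 → 132
G = 223 + 0.53 × (130 − 223) = 223 + 0.53 × -93 = 173.71 → 174
B = 94 + 0.53 × (38 − 94) = 94 + 0.53 × -56 = 64.32 → 64
So the blended color is (132, 174, 64), about #84ae40.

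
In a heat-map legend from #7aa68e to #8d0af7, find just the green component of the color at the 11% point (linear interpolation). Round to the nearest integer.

G₁ = 166 (from #7aa68e), G₂ = 10 (from #8d0af7).
G = 166 + 0.11 × (10 − 166) = 148.84 → 149

149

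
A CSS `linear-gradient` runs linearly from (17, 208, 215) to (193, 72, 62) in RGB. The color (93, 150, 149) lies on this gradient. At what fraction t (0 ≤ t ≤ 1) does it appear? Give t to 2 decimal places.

0.43

Invert the lerp on the R channel (largest span, 176): t = (93 − 17) / (193 − 17) = 76/176 = 0.43182.
Check on G: (150 − 208)/(72 − 208) = 0.4265 ✓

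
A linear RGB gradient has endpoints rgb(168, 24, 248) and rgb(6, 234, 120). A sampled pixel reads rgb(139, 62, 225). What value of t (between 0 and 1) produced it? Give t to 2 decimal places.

0.18

Invert the lerp on the G channel (largest span, 210): t = (62 − 24) / (234 − 24) = 38/210 = 0.18095.
Check on R: (139 − 168)/(6 − 168) = 0.179 ✓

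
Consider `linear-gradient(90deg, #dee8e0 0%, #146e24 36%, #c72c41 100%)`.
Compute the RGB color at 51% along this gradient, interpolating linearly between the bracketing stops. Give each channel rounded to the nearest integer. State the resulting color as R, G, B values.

51% lies between the 36% and 100% stops, so the local fraction is t = (51 − 36)/(100 − 36) = 15/64 ≈ 0.2344.
#146e24 → (20, 110, 36); #c72c41 → (199, 44, 65).
R = 20 + 0.2344 × (199 − 20) = 61.958 → 62
G = 110 + 0.2344 × (44 − 110) = 94.53 → 95
B = 36 + 0.2344 × (65 − 36) = 42.798 → 43

(62, 95, 43)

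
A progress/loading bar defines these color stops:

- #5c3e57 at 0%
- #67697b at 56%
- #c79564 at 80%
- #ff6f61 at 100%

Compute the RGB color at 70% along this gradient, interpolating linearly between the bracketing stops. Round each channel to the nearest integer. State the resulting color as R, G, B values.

70% lies between the 56% and 80% stops, so the local fraction is t = (70 − 56)/(80 − 56) = 14/24 ≈ 0.5833.
#67697b → (103, 105, 123); #c79564 → (199, 149, 100).
R = 103 + 0.5833 × (199 − 103) = 158.997 → 159
G = 105 + 0.5833 × (149 − 105) = 130.665 → 131
B = 123 + 0.5833 × (100 − 123) = 109.584 → 110

(159, 131, 110)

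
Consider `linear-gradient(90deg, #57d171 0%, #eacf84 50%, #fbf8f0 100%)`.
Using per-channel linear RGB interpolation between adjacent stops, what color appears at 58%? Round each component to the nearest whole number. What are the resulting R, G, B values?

58% lies between the 50% and 100% stops, so the local fraction is t = (58 − 50)/(100 − 50) = 8/50 ≈ 0.16.
#eacf84 → (234, 207, 132); #fbf8f0 → (251, 248, 240).
R = 234 + 0.16 × (251 − 234) = 236.72 → 237
G = 207 + 0.16 × (248 − 207) = 213.56 → 214
B = 132 + 0.16 × (240 − 132) = 149.28 → 149

(237, 214, 149)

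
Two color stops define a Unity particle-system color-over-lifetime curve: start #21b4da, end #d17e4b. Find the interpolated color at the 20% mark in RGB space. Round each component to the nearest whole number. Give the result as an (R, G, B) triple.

(68, 169, 189)

#21b4da → (33, 180, 218); #d17e4b → (209, 126, 75).
20% corresponds to t = 0.2.
R = 33 + 0.2 × (209 − 33) = 33 + 0.2 × 176 = 68.2 → 68
G = 180 + 0.2 × (126 − 180) = 180 + 0.2 × -54 = 169.2 → 169
B = 218 + 0.2 × (75 − 218) = 218 + 0.2 × -143 = 189.4 → 189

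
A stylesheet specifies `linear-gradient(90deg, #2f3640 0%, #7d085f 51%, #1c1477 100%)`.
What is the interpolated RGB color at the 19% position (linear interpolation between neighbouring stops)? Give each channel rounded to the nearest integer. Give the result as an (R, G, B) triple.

19% lies between the 0% and 51% stops, so the local fraction is t = (19 − 0)/(51 − 0) = 19/51 ≈ 0.3725.
#2f3640 → (47, 54, 64); #7d085f → (125, 8, 95).
R = 47 + 0.3725 × (125 − 47) = 76.055 → 76
G = 54 + 0.3725 × (8 − 54) = 36.865 → 37
B = 64 + 0.3725 × (95 − 64) = 75.547 → 76

(76, 37, 76)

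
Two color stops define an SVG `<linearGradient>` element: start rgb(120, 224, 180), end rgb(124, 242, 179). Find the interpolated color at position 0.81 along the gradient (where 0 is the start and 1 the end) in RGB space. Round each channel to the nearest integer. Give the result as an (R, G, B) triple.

(123, 239, 179)

R = 120 + 0.81 × (124 − 120) = 120 + 0.81 × 4 = 123.24 → 123
G = 224 + 0.81 × (242 − 224) = 224 + 0.81 × 18 = 238.58 → 239
B = 180 + 0.81 × (179 − 180) = 180 + 0.81 × -1 = 179.19 → 179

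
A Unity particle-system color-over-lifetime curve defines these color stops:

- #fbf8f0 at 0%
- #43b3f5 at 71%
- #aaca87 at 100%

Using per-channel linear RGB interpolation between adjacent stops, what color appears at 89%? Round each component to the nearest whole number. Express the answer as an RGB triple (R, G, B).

89% lies between the 71% and 100% stops, so the local fraction is t = (89 − 71)/(100 − 71) = 18/29 ≈ 0.6207.
#43b3f5 → (67, 179, 245); #aaca87 → (170, 202, 135).
R = 67 + 0.6207 × (170 − 67) = 130.932 → 131
G = 179 + 0.6207 × (202 − 179) = 193.276 → 193
B = 245 + 0.6207 × (135 − 245) = 176.723 → 177

(131, 193, 177)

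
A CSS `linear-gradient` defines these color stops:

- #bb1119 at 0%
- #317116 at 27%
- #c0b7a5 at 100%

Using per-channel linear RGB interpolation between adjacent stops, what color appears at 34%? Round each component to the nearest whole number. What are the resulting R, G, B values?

34% lies between the 27% and 100% stops, so the local fraction is t = (34 − 27)/(100 − 27) = 7/73 ≈ 0.0959.
#317116 → (49, 113, 22); #c0b7a5 → (192, 183, 165).
R = 49 + 0.0959 × (192 − 49) = 62.714 → 63
G = 113 + 0.0959 × (183 − 113) = 119.713 → 120
B = 22 + 0.0959 × (165 − 22) = 35.714 → 36

(63, 120, 36)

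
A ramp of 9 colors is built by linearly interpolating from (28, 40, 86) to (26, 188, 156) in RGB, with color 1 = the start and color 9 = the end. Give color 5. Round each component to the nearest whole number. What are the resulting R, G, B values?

With 9 swatches and endpoints inclusive, swatch 5 sits at t = (5 − 1)/(9 − 1) = 4/8 ≈ 0.5.
R = 28 + 0.5 × (26 − 28) = 27 → 27
G = 40 + 0.5 × (188 − 40) = 114 → 114
B = 86 + 0.5 × (156 − 86) = 121 → 121

(27, 114, 121)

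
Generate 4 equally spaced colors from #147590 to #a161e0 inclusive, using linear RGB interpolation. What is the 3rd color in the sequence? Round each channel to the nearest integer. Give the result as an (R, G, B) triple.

(114, 104, 197)

With 4 swatches and endpoints inclusive, swatch 3 sits at t = (3 − 1)/(4 − 1) = 2/3 ≈ 0.6667.
#147590 → (20, 117, 144); #a161e0 → (161, 97, 224).
R = 20 + 0.6667 × (161 − 20) = 114.005 → 114
G = 117 + 0.6667 × (97 − 117) = 103.666 → 104
B = 144 + 0.6667 × (224 − 144) = 197.336 → 197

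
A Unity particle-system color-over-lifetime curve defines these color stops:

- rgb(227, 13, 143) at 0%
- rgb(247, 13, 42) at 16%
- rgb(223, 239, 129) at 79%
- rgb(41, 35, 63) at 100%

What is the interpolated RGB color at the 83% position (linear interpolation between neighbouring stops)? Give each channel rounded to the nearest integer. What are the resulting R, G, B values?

(188, 200, 116)

83% lies between the 79% and 100% stops, so the local fraction is t = (83 − 79)/(100 − 79) = 4/21 ≈ 0.1905.
R = 223 + 0.1905 × (41 − 223) = 188.329 → 188
G = 239 + 0.1905 × (35 − 239) = 200.138 → 200
B = 129 + 0.1905 × (63 − 129) = 116.427 → 116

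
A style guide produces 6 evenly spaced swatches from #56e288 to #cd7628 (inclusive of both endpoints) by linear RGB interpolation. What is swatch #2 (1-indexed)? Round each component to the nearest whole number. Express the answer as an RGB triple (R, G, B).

(110, 204, 117)

With 6 swatches and endpoints inclusive, swatch 2 sits at t = (2 − 1)/(6 − 1) = 1/5 ≈ 0.2.
#56e288 → (86, 226, 136); #cd7628 → (205, 118, 40).
R = 86 + 0.2 × (205 − 86) = 109.8 → 110
G = 226 + 0.2 × (118 − 226) = 204.4 → 204
B = 136 + 0.2 × (40 − 136) = 116.8 → 117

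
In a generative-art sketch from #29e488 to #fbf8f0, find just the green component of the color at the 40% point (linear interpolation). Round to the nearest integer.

G₁ = 228 (from #29e488), G₂ = 248 (from #fbf8f0).
G = 228 + 0.4 × (248 − 228) = 236 → 236

236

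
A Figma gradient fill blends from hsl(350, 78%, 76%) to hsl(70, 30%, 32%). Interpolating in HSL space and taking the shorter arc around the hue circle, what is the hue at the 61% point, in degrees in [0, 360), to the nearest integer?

39

Hue: 70 − 350 = -280°, but |-280| > 180 so the shorter arc goes the other way: Δh = -280 + 360 = 80°.
H = 350 + 0.61 × (80) = 398.8 → 399 → 399 mod 360 = 39°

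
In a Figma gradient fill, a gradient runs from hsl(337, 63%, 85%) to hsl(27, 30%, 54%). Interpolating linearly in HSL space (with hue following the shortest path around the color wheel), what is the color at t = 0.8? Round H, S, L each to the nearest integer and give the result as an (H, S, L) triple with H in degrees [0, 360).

(17, 37, 60)

Hue: 27 − 337 = -310°, but |-310| > 180 so the shorter arc goes the other way: Δh = -310 + 360 = 50°.
H = 337 + 0.8 × (50) = 377 → 377 → 377 mod 360 = 17°
S = 63 + 0.8 × (30 − 63) = 36.6 → 37%
L = 85 + 0.8 × (54 − 85) = 60.2 → 60%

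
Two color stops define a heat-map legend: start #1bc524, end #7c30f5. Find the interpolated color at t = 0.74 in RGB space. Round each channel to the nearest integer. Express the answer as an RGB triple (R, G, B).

(99, 87, 191)

#1bc524 → (27, 197, 36); #7c30f5 → (124, 48, 245).
R = 27 + 0.74 × (124 − 27) = 27 + 0.74 × 97 = 98.78 → 99
G = 197 + 0.74 × (48 − 197) = 197 + 0.74 × -149 = 86.74 → 87
B = 36 + 0.74 × (245 − 36) = 36 + 0.74 × 209 = 190.66 → 191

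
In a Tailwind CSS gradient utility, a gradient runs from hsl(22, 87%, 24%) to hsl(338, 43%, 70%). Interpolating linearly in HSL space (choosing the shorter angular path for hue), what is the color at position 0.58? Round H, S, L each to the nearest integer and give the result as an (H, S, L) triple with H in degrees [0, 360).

(356, 61, 51)

Hue: 338 − 22 = 316°, but |316| > 180 so the shorter arc goes the other way: Δh = 316 − 360 = -44°.
H = 22 + 0.58 × (-44) = -3.52 → -4 → -4 mod 360 = 356°
S = 87 + 0.58 × (43 − 87) = 61.48 → 61%
L = 24 + 0.58 × (70 − 24) = 50.68 → 51%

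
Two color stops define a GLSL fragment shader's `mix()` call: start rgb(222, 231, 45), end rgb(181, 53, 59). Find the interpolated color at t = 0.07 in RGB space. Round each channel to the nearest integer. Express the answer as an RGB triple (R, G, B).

(219, 219, 46)

R = 222 + 0.07 × (181 − 222) = 222 + 0.07 × -41 = 219.13 → 219
G = 231 + 0.07 × (53 − 231) = 231 + 0.07 × -178 = 218.54 → 219
B = 45 + 0.07 × (59 − 45) = 45 + 0.07 × 14 = 45.98 → 46
So the blended color is (219, 219, 46), about #dbdb2e.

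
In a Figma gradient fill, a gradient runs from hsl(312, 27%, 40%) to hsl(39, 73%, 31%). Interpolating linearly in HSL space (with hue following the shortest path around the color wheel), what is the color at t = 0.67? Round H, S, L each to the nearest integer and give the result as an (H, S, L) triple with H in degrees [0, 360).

(10, 58, 34)

Hue: 39 − 312 = -273°, but |-273| > 180 so the shorter arc goes the other way: Δh = -273 + 360 = 87°.
H = 312 + 0.67 × (87) = 370.29 → 370 → 370 mod 360 = 10°
S = 27 + 0.67 × (73 − 27) = 57.82 → 58%
L = 40 + 0.67 × (31 − 40) = 33.97 → 34%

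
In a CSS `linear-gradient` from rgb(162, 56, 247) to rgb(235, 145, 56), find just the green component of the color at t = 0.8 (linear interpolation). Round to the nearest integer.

127

G = 56 + 0.8 × (145 − 56) = 127.2 → 127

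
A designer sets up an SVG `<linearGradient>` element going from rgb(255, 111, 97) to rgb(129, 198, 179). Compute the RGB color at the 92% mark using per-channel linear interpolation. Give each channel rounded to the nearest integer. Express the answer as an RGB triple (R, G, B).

(139, 191, 172)

92% corresponds to t = 0.92.
R = 255 + 0.92 × (129 − 255) = 255 + 0.92 × -126 = 139.08 → 139
G = 111 + 0.92 × (198 − 111) = 111 + 0.92 × 87 = 191.04 → 191
B = 97 + 0.92 × (179 − 97) = 97 + 0.92 × 82 = 172.44 → 172
So the blended color is (139, 191, 172), about #8bbfac.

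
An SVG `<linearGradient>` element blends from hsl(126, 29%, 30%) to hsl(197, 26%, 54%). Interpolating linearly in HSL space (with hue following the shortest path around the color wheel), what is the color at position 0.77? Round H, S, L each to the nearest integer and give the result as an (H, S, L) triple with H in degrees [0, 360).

(181, 27, 48)

Hue arc: Δh = 197 − 126 = 71° (|Δh| ≤ 180, already the shorter path).
H = 126 + 0.77 × (71) = 180.67 → 181°
S = 29 + 0.77 × (26 − 29) = 26.69 → 27%
L = 30 + 0.77 × (54 − 30) = 48.48 → 48%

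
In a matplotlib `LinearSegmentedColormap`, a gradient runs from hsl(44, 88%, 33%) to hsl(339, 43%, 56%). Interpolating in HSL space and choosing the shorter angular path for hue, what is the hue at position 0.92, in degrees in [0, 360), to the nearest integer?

344

Hue: 339 − 44 = 295°, but |295| > 180 so the shorter arc goes the other way: Δh = 295 − 360 = -65°.
H = 44 + 0.92 × (-65) = -15.8 → -16 → -16 mod 360 = 344°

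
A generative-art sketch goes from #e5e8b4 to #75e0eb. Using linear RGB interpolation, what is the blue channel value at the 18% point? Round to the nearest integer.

B₁ = 180 (from #e5e8b4), B₂ = 235 (from #75e0eb).
B = 180 + 0.18 × (235 − 180) = 189.9 → 190

190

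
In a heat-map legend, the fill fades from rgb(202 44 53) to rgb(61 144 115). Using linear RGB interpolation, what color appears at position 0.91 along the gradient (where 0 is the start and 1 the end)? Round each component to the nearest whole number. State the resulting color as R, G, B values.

R = 202 + 0.91 × (61 − 202) = 202 + 0.91 × -141 = 73.69 → 74
G = 44 + 0.91 × (144 − 44) = 44 + 0.91 × 100 = 135 → 135
B = 53 + 0.91 × (115 − 53) = 53 + 0.91 × 62 = 109.42 → 109

(74, 135, 109)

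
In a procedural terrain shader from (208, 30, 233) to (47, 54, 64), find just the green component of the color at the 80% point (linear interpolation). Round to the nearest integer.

49

G = 30 + 0.8 × (54 − 30) = 49.2 → 49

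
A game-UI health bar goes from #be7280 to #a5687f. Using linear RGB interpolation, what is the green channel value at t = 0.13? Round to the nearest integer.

G₁ = 114 (from #be7280), G₂ = 104 (from #a5687f).
G = 114 + 0.13 × (104 − 114) = 112.7 → 113

113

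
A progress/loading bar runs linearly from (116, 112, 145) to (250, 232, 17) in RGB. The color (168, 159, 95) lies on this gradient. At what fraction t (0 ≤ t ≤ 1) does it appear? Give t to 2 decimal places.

Invert the lerp on the R channel (largest span, 134): t = (168 − 116) / (250 − 116) = 52/134 = 0.38806.
Check on G: (159 − 112)/(232 − 112) = 0.3917 ✓

0.39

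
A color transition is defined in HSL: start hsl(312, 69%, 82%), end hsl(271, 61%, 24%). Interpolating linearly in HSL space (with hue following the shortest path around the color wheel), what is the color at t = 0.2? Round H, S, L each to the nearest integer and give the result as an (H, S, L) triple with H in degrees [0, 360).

(304, 67, 70)

Hue arc: Δh = 271 − 312 = -41° (|Δh| ≤ 180, already the shorter path).
H = 312 + 0.2 × (-41) = 303.8 → 304°
S = 69 + 0.2 × (61 − 69) = 67.4 → 67%
L = 82 + 0.2 × (24 − 82) = 70.4 → 70%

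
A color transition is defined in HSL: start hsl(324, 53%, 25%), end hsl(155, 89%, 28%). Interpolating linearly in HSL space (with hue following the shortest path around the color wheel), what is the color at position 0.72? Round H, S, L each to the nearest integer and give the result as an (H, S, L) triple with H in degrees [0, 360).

(202, 79, 27)

Hue arc: Δh = 155 − 324 = -169° (|Δh| ≤ 180, already the shorter path).
H = 324 + 0.72 × (-169) = 202.32 → 202°
S = 53 + 0.72 × (89 − 53) = 78.92 → 79%
L = 25 + 0.72 × (28 − 25) = 27.16 → 27%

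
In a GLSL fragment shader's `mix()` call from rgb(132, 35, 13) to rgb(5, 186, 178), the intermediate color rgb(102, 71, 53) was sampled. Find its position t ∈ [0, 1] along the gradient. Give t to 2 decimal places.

Invert the lerp on the B channel (largest span, 165): t = (53 − 13) / (178 − 13) = 40/165 = 0.24242.
Check on R: (102 − 132)/(5 − 132) = 0.2362 ✓

0.24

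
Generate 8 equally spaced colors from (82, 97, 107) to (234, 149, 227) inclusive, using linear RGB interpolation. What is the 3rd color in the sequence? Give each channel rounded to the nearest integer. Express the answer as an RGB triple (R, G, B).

(125, 112, 141)

With 8 swatches and endpoints inclusive, swatch 3 sits at t = (3 − 1)/(8 − 1) = 2/7 ≈ 0.2857.
R = 82 + 0.2857 × (234 − 82) = 125.426 → 125
G = 97 + 0.2857 × (149 − 97) = 111.856 → 112
B = 107 + 0.2857 × (227 − 107) = 141.284 → 141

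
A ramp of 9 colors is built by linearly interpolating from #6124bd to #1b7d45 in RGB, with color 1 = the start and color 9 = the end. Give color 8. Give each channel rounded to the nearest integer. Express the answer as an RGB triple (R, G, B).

(36, 114, 84)

With 9 swatches and endpoints inclusive, swatch 8 sits at t = (8 − 1)/(9 − 1) = 7/8 ≈ 0.875.
#6124bd → (97, 36, 189); #1b7d45 → (27, 125, 69).
R = 97 + 0.875 × (27 − 97) = 35.75 → 36
G = 36 + 0.875 × (125 − 36) = 113.875 → 114
B = 189 + 0.875 × (69 − 189) = 84 → 84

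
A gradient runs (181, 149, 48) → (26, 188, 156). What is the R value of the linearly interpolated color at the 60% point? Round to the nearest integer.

R = 181 + 0.6 × (26 − 181) = 88 → 88

88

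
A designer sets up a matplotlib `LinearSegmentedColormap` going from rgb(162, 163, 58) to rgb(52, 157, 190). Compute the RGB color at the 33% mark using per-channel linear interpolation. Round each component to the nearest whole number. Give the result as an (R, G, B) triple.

(126, 161, 102)

33% corresponds to t = 0.33.
R = 162 + 0.33 × (52 − 162) = 162 + 0.33 × -110 = 125.7 → 126
G = 163 + 0.33 × (157 − 163) = 163 + 0.33 × -6 = 161.02 → 161
B = 58 + 0.33 × (190 − 58) = 58 + 0.33 × 132 = 101.56 → 102
So the blended color is (126, 161, 102), about #7ea166.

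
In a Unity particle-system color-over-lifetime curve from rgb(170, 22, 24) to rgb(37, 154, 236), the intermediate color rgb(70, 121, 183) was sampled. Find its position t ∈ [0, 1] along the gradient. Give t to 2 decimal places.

0.75

Invert the lerp on the B channel (largest span, 212): t = (183 − 24) / (236 − 24) = 159/212 = 0.75.
Check on R: (70 − 170)/(37 − 170) = 0.7519 ✓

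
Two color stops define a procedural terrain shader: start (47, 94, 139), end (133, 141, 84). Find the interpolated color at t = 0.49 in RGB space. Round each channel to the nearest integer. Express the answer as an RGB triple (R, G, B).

(89, 117, 112)

R = 47 + 0.49 × (133 − 47) = 47 + 0.49 × 86 = 89.14 → 89
G = 94 + 0.49 × (141 − 94) = 94 + 0.49 × 47 = 117.03 → 117
B = 139 + 0.49 × (84 − 139) = 139 + 0.49 × -55 = 112.05 → 112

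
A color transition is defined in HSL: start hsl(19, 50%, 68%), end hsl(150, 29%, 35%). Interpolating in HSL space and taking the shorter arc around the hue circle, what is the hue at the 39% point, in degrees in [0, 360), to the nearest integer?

70

Hue arc: Δh = 150 − 19 = 131° (|Δh| ≤ 180, already the shorter path).
H = 19 + 0.39 × (131) = 70.09 → 70°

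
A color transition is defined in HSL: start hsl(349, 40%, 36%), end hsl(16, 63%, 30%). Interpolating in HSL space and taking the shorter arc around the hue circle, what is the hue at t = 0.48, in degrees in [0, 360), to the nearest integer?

Hue: 16 − 349 = -333°, but |-333| > 180 so the shorter arc goes the other way: Δh = -333 + 360 = 27°.
H = 349 + 0.48 × (27) = 361.96 → 362 → 362 mod 360 = 2°

2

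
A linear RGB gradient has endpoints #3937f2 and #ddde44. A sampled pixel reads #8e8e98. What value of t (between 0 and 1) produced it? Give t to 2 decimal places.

Invert the lerp on the B channel (largest span, 174): t = (152 − 242) / (68 − 242) = -90/-174 = 0.51724.
Check on R: (142 − 57)/(221 − 57) = 0.5183 ✓

0.52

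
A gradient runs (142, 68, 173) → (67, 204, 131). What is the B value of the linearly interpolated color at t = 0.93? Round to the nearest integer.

B = 173 + 0.93 × (131 − 173) = 133.94 → 134

134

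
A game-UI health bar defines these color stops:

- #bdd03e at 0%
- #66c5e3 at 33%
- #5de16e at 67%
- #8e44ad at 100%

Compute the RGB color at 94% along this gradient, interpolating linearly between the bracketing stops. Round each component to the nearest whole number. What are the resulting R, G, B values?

94% lies between the 67% and 100% stops, so the local fraction is t = (94 − 67)/(100 − 67) = 27/33 ≈ 0.8182.
#5de16e → (93, 225, 110); #8e44ad → (142, 68, 173).
R = 93 + 0.8182 × (142 − 93) = 133.092 → 133
G = 225 + 0.8182 × (68 − 225) = 96.543 → 97
B = 110 + 0.8182 × (173 − 110) = 161.547 → 162

(133, 97, 162)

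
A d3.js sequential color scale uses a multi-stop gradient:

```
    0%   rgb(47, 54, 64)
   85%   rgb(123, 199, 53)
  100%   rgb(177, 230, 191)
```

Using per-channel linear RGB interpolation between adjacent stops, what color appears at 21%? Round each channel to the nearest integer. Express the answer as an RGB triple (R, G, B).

(66, 90, 61)

21% lies between the 0% and 85% stops, so the local fraction is t = (21 − 0)/(85 − 0) = 21/85 ≈ 0.2471.
R = 47 + 0.2471 × (123 − 47) = 65.78 → 66
G = 54 + 0.2471 × (199 − 54) = 89.829 → 90
B = 64 + 0.2471 × (53 − 64) = 61.282 → 61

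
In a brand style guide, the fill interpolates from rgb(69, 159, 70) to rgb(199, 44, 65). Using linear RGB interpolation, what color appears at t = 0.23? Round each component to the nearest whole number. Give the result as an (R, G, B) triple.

(99, 133, 69)

R = 69 + 0.23 × (199 − 69) = 69 + 0.23 × 130 = 98.9 → 99
G = 159 + 0.23 × (44 − 159) = 159 + 0.23 × -115 = 132.55 → 133
B = 70 + 0.23 × (65 − 70) = 70 + 0.23 × -5 = 68.85 → 69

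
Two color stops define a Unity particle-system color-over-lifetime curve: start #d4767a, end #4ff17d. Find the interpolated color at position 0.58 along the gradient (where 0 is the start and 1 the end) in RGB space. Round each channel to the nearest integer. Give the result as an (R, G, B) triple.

(135, 189, 124)

#d4767a → (212, 118, 122); #4ff17d → (79, 241, 125).
R = 212 + 0.58 × (79 − 212) = 212 + 0.58 × -133 = 134.86 → 135
G = 118 + 0.58 × (241 − 118) = 118 + 0.58 × 123 = 189.34 → 189
B = 122 + 0.58 × (125 − 122) = 122 + 0.58 × 3 = 123.74 → 124
So the blended color is (135, 189, 124), about #87bd7c.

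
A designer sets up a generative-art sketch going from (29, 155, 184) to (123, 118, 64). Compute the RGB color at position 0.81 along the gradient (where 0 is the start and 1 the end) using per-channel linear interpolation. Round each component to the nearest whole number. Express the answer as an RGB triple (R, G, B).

R = 29 + 0.81 × (123 − 29) = 29 + 0.81 × 94 = 105.14 → 105
G = 155 + 0.81 × (118 − 155) = 155 + 0.81 × -37 = 125.03 → 125
B = 184 + 0.81 × (64 − 184) = 184 + 0.81 × -120 = 86.8 → 87

(105, 125, 87)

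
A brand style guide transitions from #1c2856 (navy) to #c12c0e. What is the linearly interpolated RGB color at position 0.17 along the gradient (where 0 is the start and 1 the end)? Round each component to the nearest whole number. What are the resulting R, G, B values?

(56, 41, 74)

#1c2856 → (28, 40, 86); #c12c0e → (193, 44, 14).
R = 28 + 0.17 × (193 − 28) = 28 + 0.17 × 165 = 56.05 → 56
G = 40 + 0.17 × (44 − 40) = 40 + 0.17 × 4 = 40.68 → 41
B = 86 + 0.17 × (14 − 86) = 86 + 0.17 × -72 = 73.76 → 74
So the blended color is (56, 41, 74), about #38294a.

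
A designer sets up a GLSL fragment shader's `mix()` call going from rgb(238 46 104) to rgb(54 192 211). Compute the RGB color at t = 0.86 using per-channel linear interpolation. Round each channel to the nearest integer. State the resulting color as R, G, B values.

(80, 172, 196)

R = 238 + 0.86 × (54 − 238) = 238 + 0.86 × -184 = 79.76 → 80
G = 46 + 0.86 × (192 − 46) = 46 + 0.86 × 146 = 171.56 → 172
B = 104 + 0.86 × (211 − 104) = 104 + 0.86 × 107 = 196.02 → 196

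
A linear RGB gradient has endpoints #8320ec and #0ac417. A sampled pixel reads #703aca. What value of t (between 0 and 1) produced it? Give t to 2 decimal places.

Invert the lerp on the B channel (largest span, 213): t = (202 − 236) / (23 − 236) = -34/-213 = 0.15962.
Check on R: (112 − 131)/(10 − 131) = 0.157 ✓

0.16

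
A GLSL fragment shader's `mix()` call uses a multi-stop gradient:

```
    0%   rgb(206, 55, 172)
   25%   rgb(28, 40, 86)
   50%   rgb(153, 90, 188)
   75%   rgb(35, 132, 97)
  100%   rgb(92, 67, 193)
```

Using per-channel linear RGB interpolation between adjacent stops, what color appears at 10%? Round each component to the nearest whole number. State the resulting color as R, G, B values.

(135, 49, 138)

10% lies between the 0% and 25% stops, so the local fraction is t = (10 − 0)/(25 − 0) = 10/25 ≈ 0.4.
R = 206 + 0.4 × (28 − 206) = 134.8 → 135
G = 55 + 0.4 × (40 − 55) = 49 → 49
B = 172 + 0.4 × (86 − 172) = 137.6 → 138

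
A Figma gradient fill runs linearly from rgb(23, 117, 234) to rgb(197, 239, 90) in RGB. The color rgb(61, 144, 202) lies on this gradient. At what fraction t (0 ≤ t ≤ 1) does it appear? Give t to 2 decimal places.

0.22

Invert the lerp on the R channel (largest span, 174): t = (61 − 23) / (197 − 23) = 38/174 = 0.21839.
Check on G: (144 − 117)/(239 − 117) = 0.2213 ✓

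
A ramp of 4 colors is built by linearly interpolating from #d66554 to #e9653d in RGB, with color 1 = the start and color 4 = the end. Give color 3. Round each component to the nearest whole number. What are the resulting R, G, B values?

(227, 101, 69)

With 4 swatches and endpoints inclusive, swatch 3 sits at t = (3 − 1)/(4 − 1) = 2/3 ≈ 0.6667.
#d66554 → (214, 101, 84); #e9653d → (233, 101, 61).
R = 214 + 0.6667 × (233 − 214) = 226.667 → 227
G = 101 + 0.6667 × (101 − 101) = 101 → 101
B = 84 + 0.6667 × (61 − 84) = 68.666 → 69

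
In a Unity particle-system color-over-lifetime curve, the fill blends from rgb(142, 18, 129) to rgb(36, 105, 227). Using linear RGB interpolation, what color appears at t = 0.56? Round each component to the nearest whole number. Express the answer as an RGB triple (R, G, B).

(83, 67, 184)

R = 142 + 0.56 × (36 − 142) = 142 + 0.56 × -106 = 82.64 → 83
G = 18 + 0.56 × (105 − 18) = 18 + 0.56 × 87 = 66.72 → 67
B = 129 + 0.56 × (227 − 129) = 129 + 0.56 × 98 = 183.88 → 184
So the blended color is (83, 67, 184), about #5343b8.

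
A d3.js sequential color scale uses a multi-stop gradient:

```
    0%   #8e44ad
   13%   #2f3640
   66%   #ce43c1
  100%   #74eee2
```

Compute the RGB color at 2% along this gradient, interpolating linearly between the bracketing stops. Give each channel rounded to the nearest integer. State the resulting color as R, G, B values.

(127, 66, 156)

2% lies between the 0% and 13% stops, so the local fraction is t = (2 − 0)/(13 − 0) = 2/13 ≈ 0.1538.
#8e44ad → (142, 68, 173); #2f3640 → (47, 54, 64).
R = 142 + 0.1538 × (47 − 142) = 127.389 → 127
G = 68 + 0.1538 × (54 − 68) = 65.847 → 66
B = 173 + 0.1538 × (64 − 173) = 156.236 → 156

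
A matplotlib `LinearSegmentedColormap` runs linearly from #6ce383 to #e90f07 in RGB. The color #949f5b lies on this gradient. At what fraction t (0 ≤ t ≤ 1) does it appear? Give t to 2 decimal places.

0.32

Invert the lerp on the G channel (largest span, 212): t = (159 − 227) / (15 − 227) = -68/-212 = 0.32075.
Check on R: (148 − 108)/(233 − 108) = 0.32 ✓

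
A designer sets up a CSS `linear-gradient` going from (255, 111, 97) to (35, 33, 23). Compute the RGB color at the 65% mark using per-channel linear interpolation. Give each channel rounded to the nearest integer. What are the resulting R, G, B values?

65% corresponds to t = 0.65.
R = 255 + 0.65 × (35 − 255) = 255 + 0.65 × -220 = 112 → 112
G = 111 + 0.65 × (33 − 111) = 111 + 0.65 × -78 = 60.3 → 60
B = 97 + 0.65 × (23 − 97) = 97 + 0.65 × -74 = 48.9 → 49

(112, 60, 49)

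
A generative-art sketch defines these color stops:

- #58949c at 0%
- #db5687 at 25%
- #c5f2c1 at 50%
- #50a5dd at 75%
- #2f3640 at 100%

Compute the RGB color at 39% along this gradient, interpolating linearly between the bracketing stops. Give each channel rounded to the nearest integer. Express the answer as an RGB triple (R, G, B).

39% lies between the 25% and 50% stops, so the local fraction is t = (39 − 25)/(50 − 25) = 14/25 ≈ 0.56.
#db5687 → (219, 86, 135); #c5f2c1 → (197, 242, 193).
R = 219 + 0.56 × (197 − 219) = 206.68 → 207
G = 86 + 0.56 × (242 − 86) = 173.36 → 173
B = 135 + 0.56 × (193 − 135) = 167.48 → 167

(207, 173, 167)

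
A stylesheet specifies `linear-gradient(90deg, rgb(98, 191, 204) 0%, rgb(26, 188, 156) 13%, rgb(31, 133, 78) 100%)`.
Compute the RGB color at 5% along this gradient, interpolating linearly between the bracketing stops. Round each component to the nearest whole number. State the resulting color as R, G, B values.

(70, 190, 186)

5% lies between the 0% and 13% stops, so the local fraction is t = (5 − 0)/(13 − 0) = 5/13 ≈ 0.3846.
R = 98 + 0.3846 × (26 − 98) = 70.309 → 70
G = 191 + 0.3846 × (188 − 191) = 189.846 → 190
B = 204 + 0.3846 × (156 − 204) = 185.539 → 186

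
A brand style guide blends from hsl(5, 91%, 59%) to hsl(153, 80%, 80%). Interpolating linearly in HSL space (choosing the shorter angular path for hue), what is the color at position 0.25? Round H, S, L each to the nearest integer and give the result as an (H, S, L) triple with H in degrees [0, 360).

(42, 88, 64)

Hue arc: Δh = 153 − 5 = 148° (|Δh| ≤ 180, already the shorter path).
H = 5 + 0.25 × (148) = 42 → 42°
S = 91 + 0.25 × (80 − 91) = 88.25 → 88%
L = 59 + 0.25 × (80 − 59) = 64.25 → 64%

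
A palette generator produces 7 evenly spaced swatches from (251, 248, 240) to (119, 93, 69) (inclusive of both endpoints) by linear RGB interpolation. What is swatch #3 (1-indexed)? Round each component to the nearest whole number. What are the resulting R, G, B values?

With 7 swatches and endpoints inclusive, swatch 3 sits at t = (3 − 1)/(7 − 1) = 2/6 ≈ 0.3333.
R = 251 + 0.3333 × (119 − 251) = 207.004 → 207
G = 248 + 0.3333 × (93 − 248) = 196.339 → 196
B = 240 + 0.3333 × (69 − 240) = 183.006 → 183

(207, 196, 183)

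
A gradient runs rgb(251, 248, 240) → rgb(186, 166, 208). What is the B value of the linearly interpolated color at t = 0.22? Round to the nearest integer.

233

B = 240 + 0.22 × (208 − 240) = 232.96 → 233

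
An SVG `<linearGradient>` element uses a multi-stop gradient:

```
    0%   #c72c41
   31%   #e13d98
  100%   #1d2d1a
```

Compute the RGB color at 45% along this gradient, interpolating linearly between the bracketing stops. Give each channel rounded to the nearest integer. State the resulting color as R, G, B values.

(185, 58, 126)

45% lies between the 31% and 100% stops, so the local fraction is t = (45 − 31)/(100 − 31) = 14/69 ≈ 0.2029.
#e13d98 → (225, 61, 152); #1d2d1a → (29, 45, 26).
R = 225 + 0.2029 × (29 − 225) = 185.232 → 185
G = 61 + 0.2029 × (45 − 61) = 57.754 → 58
B = 152 + 0.2029 × (26 − 152) = 126.435 → 126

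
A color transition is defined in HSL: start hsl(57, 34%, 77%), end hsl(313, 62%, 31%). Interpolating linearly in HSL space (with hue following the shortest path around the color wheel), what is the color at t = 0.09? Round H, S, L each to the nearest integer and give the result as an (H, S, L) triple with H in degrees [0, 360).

(48, 37, 73)

Hue: 313 − 57 = 256°, but |256| > 180 so the shorter arc goes the other way: Δh = 256 − 360 = -104°.
H = 57 + 0.09 × (-104) = 47.64 → 48°
S = 34 + 0.09 × (62 − 34) = 36.52 → 37%
L = 77 + 0.09 × (31 − 77) = 72.86 → 73%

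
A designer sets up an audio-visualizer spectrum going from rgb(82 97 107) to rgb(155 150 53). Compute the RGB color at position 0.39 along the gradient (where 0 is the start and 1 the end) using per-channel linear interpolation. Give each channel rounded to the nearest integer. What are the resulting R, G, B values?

R = 82 + 0.39 × (155 − 82) = 82 + 0.39 × 73 = 110.47 → 110
G = 97 + 0.39 × (150 − 97) = 97 + 0.39 × 53 = 117.67 → 118
B = 107 + 0.39 × (53 − 107) = 107 + 0.39 × -54 = 85.94 → 86

(110, 118, 86)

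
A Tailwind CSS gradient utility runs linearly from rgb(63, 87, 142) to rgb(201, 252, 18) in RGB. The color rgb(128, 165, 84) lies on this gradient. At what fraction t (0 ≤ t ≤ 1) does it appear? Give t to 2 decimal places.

Invert the lerp on the G channel (largest span, 165): t = (165 − 87) / (252 − 87) = 78/165 = 0.47273.
Check on R: (128 − 63)/(201 − 63) = 0.471 ✓

0.47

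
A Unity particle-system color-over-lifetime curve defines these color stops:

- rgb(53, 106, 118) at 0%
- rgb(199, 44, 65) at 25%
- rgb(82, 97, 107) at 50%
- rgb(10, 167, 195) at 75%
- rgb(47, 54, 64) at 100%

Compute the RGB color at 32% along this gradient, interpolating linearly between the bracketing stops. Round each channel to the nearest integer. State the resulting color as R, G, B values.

32% lies between the 25% and 50% stops, so the local fraction is t = (32 − 25)/(50 − 25) = 7/25 ≈ 0.28.
R = 199 + 0.28 × (82 − 199) = 166.24 → 166
G = 44 + 0.28 × (97 − 44) = 58.84 → 59
B = 65 + 0.28 × (107 − 65) = 76.76 → 77

(166, 59, 77)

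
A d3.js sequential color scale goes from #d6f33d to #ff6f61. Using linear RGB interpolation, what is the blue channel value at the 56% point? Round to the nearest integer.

B₁ = 61 (from #d6f33d), B₂ = 97 (from #ff6f61).
B = 61 + 0.56 × (97 − 61) = 81.16 → 81

81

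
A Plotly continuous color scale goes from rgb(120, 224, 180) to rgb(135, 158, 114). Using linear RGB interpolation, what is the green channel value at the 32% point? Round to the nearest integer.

G = 224 + 0.32 × (158 − 224) = 202.88 → 203

203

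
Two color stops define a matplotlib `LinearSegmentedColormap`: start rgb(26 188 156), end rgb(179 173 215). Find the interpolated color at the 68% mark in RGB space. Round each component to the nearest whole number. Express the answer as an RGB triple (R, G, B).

(130, 178, 196)

68% corresponds to t = 0.68.
R = 26 + 0.68 × (179 − 26) = 26 + 0.68 × 153 = 130.04 → 130
G = 188 + 0.68 × (173 − 188) = 188 + 0.68 × -15 = 177.8 → 178
B = 156 + 0.68 × (215 − 156) = 156 + 0.68 × 59 = 196.12 → 196
So the blended color is (130, 178, 196), about #82b2c4.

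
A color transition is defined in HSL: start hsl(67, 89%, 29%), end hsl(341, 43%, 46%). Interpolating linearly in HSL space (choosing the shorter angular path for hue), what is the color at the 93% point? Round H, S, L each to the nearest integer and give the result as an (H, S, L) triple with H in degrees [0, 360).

Hue: 341 − 67 = 274°, but |274| > 180 so the shorter arc goes the other way: Δh = 274 − 360 = -86°.
H = 67 + 0.93 × (-86) = -12.98 → -13 → -13 mod 360 = 347°
S = 89 + 0.93 × (43 − 89) = 46.22 → 46%
L = 29 + 0.93 × (46 − 29) = 44.81 → 45%

(347, 46, 45)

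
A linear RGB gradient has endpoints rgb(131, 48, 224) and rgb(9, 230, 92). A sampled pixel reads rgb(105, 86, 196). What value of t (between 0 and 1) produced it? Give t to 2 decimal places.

Invert the lerp on the G channel (largest span, 182): t = (86 − 48) / (230 − 48) = 38/182 = 0.20879.
Check on R: (105 − 131)/(9 − 131) = 0.2131 ✓

0.21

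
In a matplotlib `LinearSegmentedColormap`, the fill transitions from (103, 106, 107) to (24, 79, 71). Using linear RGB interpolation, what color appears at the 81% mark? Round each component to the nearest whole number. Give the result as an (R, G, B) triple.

(39, 84, 78)

81% corresponds to t = 0.81.
R = 103 + 0.81 × (24 − 103) = 103 + 0.81 × -79 = 39.01 → 39
G = 106 + 0.81 × (79 − 106) = 106 + 0.81 × -27 = 84.13 → 84
B = 107 + 0.81 × (71 − 107) = 107 + 0.81 × -36 = 77.84 → 78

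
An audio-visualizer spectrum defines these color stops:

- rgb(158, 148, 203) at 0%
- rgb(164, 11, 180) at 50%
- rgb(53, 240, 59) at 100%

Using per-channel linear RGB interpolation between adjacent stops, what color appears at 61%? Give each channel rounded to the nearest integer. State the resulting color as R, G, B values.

61% lies between the 50% and 100% stops, so the local fraction is t = (61 − 50)/(100 − 50) = 11/50 ≈ 0.22.
R = 164 + 0.22 × (53 − 164) = 139.58 → 140
G = 11 + 0.22 × (240 − 11) = 61.38 → 61
B = 180 + 0.22 × (59 − 180) = 153.38 → 153

(140, 61, 153)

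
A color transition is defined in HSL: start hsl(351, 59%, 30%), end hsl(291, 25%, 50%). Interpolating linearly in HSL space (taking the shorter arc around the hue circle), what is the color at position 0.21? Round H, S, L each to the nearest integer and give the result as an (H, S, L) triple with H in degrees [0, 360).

Hue arc: Δh = 291 − 351 = -60° (|Δh| ≤ 180, already the shorter path).
H = 351 + 0.21 × (-60) = 338.4 → 338°
S = 59 + 0.21 × (25 − 59) = 51.86 → 52%
L = 30 + 0.21 × (50 − 30) = 34.2 → 34%

(338, 52, 34)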